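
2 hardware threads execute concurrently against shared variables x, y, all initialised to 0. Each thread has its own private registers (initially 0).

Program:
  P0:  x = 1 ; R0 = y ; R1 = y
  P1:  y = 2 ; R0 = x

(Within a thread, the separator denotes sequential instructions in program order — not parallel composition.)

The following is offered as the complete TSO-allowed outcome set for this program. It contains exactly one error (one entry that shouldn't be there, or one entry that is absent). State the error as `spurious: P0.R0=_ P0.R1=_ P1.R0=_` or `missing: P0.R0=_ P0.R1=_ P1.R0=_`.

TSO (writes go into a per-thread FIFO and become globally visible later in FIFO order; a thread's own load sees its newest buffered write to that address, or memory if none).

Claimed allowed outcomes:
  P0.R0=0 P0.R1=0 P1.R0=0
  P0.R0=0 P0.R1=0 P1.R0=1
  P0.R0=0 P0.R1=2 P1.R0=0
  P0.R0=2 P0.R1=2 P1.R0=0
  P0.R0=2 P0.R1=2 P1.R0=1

outcome vector order: (P0.R0,P0.R1,P1.R0)
under TSO → 0/0/0; 0/0/1; 0/2/0; 0/2/1; 2/2/0; 2/2/1
TSO∖claimed = {0/2/1}

missing: P0.R0=0 P0.R1=2 P1.R0=1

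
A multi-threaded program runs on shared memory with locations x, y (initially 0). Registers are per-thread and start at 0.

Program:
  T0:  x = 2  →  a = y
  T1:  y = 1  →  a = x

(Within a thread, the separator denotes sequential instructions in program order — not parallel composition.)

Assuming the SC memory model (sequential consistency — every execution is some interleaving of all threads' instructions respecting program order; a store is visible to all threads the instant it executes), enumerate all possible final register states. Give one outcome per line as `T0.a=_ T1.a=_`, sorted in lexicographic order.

T0.a=0 T1.a=2
T0.a=1 T1.a=0
T0.a=1 T1.a=2

outcome vector order: (T0.a,T1.a)
|SC outcomes| = 3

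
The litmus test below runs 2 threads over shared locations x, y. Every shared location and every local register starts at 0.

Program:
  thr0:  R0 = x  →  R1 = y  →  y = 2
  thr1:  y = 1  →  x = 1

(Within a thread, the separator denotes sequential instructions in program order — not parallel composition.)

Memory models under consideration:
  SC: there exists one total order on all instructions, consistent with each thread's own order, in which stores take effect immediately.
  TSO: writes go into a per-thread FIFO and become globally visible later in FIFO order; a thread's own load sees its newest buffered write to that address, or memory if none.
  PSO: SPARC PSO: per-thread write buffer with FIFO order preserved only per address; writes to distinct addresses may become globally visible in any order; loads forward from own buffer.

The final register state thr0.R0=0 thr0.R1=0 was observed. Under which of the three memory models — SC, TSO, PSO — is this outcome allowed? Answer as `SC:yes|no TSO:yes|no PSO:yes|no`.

SC:yes TSO:yes PSO:yes

outcome vector order: (thr0.R0,thr0.R1)
SC (3): (0,0); (0,1); (1,1)
TSO (3): (0,0); (0,1); (1,1)
PSO (4): (0,0); (0,1); (1,0); (1,1)
target (0,0) ∈ {SC,TSO,PSO}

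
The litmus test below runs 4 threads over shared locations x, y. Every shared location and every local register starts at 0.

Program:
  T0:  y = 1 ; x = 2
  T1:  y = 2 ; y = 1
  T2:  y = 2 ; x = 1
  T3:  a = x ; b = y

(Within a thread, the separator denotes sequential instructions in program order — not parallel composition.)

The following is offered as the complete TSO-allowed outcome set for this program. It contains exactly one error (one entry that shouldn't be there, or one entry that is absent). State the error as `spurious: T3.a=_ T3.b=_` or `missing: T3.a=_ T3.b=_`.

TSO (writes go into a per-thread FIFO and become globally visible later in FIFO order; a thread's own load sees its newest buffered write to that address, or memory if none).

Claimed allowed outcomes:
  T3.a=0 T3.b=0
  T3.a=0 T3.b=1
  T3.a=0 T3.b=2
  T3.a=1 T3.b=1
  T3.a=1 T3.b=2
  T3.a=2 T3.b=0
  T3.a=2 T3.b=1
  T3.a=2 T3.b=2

outcome vector order: (T3.a,T3.b)
TSO (7): <0 0> <0 1> <0 2> <1 1> <1 2> <2 1> <2 2>
claimed∖TSO = {<2 0>}

spurious: T3.a=2 T3.b=0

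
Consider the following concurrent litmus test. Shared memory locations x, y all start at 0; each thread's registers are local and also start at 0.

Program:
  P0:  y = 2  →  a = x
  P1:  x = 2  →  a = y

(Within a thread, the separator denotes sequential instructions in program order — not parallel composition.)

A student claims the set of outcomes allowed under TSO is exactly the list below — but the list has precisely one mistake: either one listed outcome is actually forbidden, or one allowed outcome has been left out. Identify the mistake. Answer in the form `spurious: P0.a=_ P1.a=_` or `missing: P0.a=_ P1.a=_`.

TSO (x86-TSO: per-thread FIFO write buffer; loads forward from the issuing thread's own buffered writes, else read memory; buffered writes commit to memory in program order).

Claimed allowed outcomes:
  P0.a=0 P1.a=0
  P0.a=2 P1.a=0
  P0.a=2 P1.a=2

missing: P0.a=0 P1.a=2

outcome vector order: (P0.a,P1.a)
TSO: 4 outcomes — {<0 0>, <0 2>, <2 0>, <2 2>}
TSO∖claimed = {<0 2>}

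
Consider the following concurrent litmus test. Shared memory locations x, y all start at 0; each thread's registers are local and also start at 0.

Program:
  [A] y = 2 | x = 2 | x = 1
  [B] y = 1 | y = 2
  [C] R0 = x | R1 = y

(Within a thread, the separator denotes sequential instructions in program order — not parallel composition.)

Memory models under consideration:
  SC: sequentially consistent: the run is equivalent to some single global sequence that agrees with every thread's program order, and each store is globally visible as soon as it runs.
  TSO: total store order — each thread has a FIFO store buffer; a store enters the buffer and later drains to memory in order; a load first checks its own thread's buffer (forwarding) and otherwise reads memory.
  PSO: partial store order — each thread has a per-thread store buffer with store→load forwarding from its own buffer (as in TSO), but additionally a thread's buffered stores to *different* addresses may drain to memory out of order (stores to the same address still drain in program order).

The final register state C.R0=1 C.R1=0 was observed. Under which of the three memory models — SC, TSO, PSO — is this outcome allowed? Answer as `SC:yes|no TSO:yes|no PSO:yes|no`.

outcome vector order: (C.R0,C.R1)
SC: 7 outcomes — {(0,0), (0,1), (0,2), (1,1), (1,2), (2,1), (2,2)}
TSO: 7 outcomes — {(0,0), (0,1), (0,2), (1,1), (1,2), (2,1), (2,2)}
PSO: 9 outcomes — {(0,0), (0,1), (0,2), (1,0), (1,1), (1,2), (2,0), (2,1), (2,2)}
target (1,0) ∈ {PSO}

SC:no TSO:no PSO:yes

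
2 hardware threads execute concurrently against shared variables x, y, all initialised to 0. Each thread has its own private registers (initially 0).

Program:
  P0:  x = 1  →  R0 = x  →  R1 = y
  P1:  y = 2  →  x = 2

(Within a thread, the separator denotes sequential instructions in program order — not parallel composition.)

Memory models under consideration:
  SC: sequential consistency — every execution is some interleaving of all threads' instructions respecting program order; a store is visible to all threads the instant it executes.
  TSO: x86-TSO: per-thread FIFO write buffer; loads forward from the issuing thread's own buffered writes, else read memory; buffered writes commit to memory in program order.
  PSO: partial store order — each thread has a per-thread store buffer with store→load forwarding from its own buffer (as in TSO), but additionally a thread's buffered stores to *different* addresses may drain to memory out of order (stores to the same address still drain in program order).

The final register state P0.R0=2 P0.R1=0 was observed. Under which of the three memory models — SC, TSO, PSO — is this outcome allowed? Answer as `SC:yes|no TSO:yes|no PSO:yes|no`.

outcome vector order: (P0.R0,P0.R1)
SC (3): (1,0) (1,2) (2,2)
TSO (3): (1,0) (1,2) (2,2)
PSO (4): (1,0) (1,2) (2,0) (2,2)
target (2,0) ∈ {PSO}

SC:no TSO:no PSO:yes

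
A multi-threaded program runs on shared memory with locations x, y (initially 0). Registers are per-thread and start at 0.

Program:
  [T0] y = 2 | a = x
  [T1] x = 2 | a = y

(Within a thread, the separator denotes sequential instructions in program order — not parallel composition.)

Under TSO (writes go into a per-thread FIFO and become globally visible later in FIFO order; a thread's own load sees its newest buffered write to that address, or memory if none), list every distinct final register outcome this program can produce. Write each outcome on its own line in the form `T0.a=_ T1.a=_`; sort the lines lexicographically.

T0.a=0 T1.a=0
T0.a=0 T1.a=2
T0.a=2 T1.a=0
T0.a=2 T1.a=2

outcome vector order: (T0.a,T1.a)
|TSO outcomes| = 4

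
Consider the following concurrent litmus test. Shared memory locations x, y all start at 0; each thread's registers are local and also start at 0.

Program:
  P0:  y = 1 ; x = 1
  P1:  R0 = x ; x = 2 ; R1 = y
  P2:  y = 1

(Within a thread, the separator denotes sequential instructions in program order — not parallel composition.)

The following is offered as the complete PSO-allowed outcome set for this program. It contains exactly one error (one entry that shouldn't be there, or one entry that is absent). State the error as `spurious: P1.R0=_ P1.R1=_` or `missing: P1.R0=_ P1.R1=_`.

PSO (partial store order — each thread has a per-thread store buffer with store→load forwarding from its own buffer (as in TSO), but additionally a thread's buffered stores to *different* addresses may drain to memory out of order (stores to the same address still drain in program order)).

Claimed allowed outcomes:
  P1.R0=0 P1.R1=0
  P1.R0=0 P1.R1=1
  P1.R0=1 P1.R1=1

outcome vector order: (P1.R0,P1.R1)
[PSO] allowed = {00 01 10 11}
PSO∖claimed = {10}

missing: P1.R0=1 P1.R1=0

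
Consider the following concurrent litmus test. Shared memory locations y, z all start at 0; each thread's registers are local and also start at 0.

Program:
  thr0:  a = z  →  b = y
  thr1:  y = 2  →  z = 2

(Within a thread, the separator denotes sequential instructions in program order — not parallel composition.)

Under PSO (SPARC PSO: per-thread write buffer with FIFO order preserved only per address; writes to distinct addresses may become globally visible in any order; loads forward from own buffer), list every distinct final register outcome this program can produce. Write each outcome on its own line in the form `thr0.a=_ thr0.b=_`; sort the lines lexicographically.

thr0.a=0 thr0.b=0
thr0.a=0 thr0.b=2
thr0.a=2 thr0.b=0
thr0.a=2 thr0.b=2

outcome vector order: (thr0.a,thr0.b)
|PSO outcomes| = 4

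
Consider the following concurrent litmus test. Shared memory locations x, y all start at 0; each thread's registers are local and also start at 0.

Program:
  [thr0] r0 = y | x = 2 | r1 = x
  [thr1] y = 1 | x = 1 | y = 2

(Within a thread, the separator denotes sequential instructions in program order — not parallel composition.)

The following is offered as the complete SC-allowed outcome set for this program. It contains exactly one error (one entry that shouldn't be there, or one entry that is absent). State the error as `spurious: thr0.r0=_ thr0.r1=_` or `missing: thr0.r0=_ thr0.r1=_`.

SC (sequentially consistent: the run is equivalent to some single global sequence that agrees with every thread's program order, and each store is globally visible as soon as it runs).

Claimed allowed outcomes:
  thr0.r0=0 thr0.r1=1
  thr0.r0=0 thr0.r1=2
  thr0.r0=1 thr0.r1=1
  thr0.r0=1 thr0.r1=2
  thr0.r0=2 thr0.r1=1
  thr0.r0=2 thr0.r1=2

spurious: thr0.r0=2 thr0.r1=1

outcome vector order: (thr0.r0,thr0.r1)
SC: 5 outcomes — {0/1, 0/2, 1/1, 1/2, 2/2}
claimed∖SC = {2/1}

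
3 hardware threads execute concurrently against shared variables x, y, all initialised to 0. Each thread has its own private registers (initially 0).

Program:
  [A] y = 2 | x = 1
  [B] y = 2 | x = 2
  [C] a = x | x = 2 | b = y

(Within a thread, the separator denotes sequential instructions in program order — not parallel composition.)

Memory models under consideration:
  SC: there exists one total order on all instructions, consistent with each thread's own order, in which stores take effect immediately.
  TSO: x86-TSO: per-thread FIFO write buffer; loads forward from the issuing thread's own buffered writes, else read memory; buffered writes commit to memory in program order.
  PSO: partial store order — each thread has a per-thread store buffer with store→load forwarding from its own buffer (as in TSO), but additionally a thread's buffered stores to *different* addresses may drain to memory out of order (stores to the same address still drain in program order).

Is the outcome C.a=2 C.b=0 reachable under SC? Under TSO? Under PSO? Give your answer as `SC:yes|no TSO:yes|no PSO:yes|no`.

outcome vector order: (C.a,C.b)
[SC] allowed = {(0,0) (0,2) (1,2) (2,2)}
[TSO] allowed = {(0,0) (0,2) (1,2) (2,2)}
[PSO] allowed = {(0,0) (0,2) (1,0) (1,2) (2,0) (2,2)}
target (2,0) ∈ {PSO}

SC:no TSO:no PSO:yes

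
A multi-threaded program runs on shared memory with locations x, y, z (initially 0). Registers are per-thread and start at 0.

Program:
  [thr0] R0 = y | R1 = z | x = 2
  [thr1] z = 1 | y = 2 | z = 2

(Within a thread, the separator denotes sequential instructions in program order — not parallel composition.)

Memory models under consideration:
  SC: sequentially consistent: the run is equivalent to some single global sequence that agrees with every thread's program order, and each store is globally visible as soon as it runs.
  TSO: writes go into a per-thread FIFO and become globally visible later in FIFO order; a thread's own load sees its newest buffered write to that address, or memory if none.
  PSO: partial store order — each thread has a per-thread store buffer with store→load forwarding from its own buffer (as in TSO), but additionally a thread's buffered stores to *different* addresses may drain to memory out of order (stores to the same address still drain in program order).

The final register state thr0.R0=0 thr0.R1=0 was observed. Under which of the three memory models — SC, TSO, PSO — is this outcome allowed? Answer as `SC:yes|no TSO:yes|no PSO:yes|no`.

SC:yes TSO:yes PSO:yes

outcome vector order: (thr0.R0,thr0.R1)
[SC] allowed = {00, 01, 02, 21, 22}
[TSO] allowed = {00, 01, 02, 21, 22}
[PSO] allowed = {00, 01, 02, 20, 21, 22}
target 00 ∈ {SC,TSO,PSO}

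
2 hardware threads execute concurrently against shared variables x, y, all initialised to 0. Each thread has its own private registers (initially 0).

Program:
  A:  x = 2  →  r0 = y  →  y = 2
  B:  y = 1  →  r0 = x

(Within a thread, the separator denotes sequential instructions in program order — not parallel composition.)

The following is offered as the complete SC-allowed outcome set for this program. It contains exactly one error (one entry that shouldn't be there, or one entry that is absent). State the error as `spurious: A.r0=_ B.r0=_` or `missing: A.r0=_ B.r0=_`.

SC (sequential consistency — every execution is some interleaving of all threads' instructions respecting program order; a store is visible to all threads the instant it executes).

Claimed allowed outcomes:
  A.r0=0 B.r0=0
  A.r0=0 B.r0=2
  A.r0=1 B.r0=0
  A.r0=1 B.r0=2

outcome vector order: (A.r0,B.r0)
under SC → 0/2; 1/0; 1/2
claimed∖SC = {0/0}

spurious: A.r0=0 B.r0=0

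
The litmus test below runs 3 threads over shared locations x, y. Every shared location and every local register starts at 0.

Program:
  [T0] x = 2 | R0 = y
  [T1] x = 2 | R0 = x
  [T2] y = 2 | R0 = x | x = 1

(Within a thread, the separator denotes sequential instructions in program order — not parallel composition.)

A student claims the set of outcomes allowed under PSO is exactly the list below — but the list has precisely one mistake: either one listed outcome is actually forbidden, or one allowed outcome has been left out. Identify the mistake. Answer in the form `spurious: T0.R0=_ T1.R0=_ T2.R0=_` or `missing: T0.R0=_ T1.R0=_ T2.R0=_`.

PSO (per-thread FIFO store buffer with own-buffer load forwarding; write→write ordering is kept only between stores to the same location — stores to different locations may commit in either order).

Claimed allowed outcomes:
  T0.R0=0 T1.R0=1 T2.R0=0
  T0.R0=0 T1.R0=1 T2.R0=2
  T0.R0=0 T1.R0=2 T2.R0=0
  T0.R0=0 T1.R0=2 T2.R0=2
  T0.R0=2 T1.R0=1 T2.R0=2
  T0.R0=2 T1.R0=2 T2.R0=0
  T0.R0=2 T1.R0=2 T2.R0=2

outcome vector order: (T0.R0,T1.R0,T2.R0)
PSO (8): <0 1 0>; <0 1 2>; <0 2 0>; <0 2 2>; <2 1 0>; <2 1 2>; <2 2 0>; <2 2 2>
PSO∖claimed = {<2 1 0>}

missing: T0.R0=2 T1.R0=1 T2.R0=0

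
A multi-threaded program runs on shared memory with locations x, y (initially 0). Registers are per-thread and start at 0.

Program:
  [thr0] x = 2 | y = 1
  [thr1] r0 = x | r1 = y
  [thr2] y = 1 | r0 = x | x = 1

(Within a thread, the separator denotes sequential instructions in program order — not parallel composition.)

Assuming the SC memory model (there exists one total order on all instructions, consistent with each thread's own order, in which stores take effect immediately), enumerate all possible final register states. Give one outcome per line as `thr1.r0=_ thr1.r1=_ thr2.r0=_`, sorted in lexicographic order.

thr1.r0=0 thr1.r1=0 thr2.r0=0
thr1.r0=0 thr1.r1=0 thr2.r0=2
thr1.r0=0 thr1.r1=1 thr2.r0=0
thr1.r0=0 thr1.r1=1 thr2.r0=2
thr1.r0=1 thr1.r1=1 thr2.r0=0
thr1.r0=1 thr1.r1=1 thr2.r0=2
thr1.r0=2 thr1.r1=0 thr2.r0=2
thr1.r0=2 thr1.r1=1 thr2.r0=0
thr1.r0=2 thr1.r1=1 thr2.r0=2

outcome vector order: (thr1.r0,thr1.r1,thr2.r0)
|SC outcomes| = 9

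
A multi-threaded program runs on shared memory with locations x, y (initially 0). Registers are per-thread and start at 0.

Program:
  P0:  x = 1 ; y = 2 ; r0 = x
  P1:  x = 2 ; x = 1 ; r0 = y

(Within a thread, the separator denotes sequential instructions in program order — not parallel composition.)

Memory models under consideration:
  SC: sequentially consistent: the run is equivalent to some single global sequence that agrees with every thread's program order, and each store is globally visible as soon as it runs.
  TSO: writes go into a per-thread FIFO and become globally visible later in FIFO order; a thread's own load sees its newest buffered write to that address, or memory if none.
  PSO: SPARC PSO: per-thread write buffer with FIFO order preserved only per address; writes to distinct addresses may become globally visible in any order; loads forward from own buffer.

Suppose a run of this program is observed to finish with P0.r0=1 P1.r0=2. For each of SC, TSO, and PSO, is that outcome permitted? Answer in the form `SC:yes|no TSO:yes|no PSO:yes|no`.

SC:yes TSO:yes PSO:yes

outcome vector order: (P0.r0,P1.r0)
under SC → 1/0; 1/2; 2/2
under TSO → 1/0; 1/2; 2/0; 2/2
under PSO → 1/0; 1/2; 2/0; 2/2
target 1/2 ∈ {SC,TSO,PSO}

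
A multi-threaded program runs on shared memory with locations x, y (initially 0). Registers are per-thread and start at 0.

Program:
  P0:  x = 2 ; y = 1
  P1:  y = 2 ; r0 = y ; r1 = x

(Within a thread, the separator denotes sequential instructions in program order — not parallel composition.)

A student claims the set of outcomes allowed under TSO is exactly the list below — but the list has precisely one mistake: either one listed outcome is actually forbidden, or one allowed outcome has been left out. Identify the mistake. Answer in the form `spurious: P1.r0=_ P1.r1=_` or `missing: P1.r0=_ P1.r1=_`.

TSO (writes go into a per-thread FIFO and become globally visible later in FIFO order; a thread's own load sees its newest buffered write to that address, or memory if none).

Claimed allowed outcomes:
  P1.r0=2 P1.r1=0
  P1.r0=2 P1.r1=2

missing: P1.r0=1 P1.r1=2

outcome vector order: (P1.r0,P1.r1)
TSO: 3 outcomes — {1/2 2/0 2/2}
TSO∖claimed = {1/2}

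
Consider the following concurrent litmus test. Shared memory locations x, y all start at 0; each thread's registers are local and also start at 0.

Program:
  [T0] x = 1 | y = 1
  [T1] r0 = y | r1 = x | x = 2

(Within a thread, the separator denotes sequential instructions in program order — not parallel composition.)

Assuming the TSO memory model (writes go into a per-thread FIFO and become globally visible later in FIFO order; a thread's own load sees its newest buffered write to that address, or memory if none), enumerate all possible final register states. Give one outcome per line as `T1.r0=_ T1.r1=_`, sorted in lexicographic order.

T1.r0=0 T1.r1=0
T1.r0=0 T1.r1=1
T1.r0=1 T1.r1=1

outcome vector order: (T1.r0,T1.r1)
|TSO outcomes| = 3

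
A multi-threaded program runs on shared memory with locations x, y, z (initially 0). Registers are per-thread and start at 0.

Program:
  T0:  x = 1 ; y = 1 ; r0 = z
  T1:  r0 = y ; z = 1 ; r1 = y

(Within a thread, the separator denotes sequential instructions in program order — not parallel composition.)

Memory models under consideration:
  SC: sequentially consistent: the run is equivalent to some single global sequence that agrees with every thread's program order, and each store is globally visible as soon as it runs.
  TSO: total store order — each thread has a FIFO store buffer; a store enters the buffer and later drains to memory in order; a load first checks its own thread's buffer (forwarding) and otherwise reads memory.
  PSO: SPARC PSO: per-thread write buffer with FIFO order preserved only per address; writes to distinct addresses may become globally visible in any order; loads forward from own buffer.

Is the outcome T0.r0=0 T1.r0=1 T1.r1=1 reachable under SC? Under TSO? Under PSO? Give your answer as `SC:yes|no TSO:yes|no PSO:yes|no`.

SC:yes TSO:yes PSO:yes

outcome vector order: (T0.r0,T1.r0,T1.r1)
[SC] allowed = {(0,0,1), (0,1,1), (1,0,0), (1,0,1), (1,1,1)}
[TSO] allowed = {(0,0,0), (0,0,1), (0,1,1), (1,0,0), (1,0,1), (1,1,1)}
[PSO] allowed = {(0,0,0), (0,0,1), (0,1,1), (1,0,0), (1,0,1), (1,1,1)}
target (0,1,1) ∈ {SC,TSO,PSO}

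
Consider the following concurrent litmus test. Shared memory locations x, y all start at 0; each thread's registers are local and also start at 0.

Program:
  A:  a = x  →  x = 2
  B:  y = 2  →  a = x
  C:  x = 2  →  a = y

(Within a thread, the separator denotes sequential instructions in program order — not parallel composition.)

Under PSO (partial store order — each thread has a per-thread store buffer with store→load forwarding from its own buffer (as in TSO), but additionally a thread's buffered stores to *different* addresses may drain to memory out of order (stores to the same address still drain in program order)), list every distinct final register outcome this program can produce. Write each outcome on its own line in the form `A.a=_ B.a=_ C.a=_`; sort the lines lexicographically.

outcome vector order: (A.a,B.a,C.a)
|PSO outcomes| = 8

A.a=0 B.a=0 C.a=0
A.a=0 B.a=0 C.a=2
A.a=0 B.a=2 C.a=0
A.a=0 B.a=2 C.a=2
A.a=2 B.a=0 C.a=0
A.a=2 B.a=0 C.a=2
A.a=2 B.a=2 C.a=0
A.a=2 B.a=2 C.a=2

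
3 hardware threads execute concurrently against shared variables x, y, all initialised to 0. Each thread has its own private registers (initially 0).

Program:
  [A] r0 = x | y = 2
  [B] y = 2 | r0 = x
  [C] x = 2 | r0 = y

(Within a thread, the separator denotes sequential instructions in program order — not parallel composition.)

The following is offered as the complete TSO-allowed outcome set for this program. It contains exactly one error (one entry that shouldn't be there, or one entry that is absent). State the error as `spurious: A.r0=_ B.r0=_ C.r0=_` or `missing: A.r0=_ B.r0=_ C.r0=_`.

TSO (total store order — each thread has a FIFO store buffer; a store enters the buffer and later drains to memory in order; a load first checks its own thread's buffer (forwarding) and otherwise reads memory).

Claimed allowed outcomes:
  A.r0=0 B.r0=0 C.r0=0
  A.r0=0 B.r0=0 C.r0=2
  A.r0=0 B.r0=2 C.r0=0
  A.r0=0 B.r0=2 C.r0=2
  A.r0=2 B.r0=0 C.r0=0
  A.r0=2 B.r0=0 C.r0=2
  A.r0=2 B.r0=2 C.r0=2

outcome vector order: (A.r0,B.r0,C.r0)
TSO (8): <0 0 0> <0 0 2> <0 2 0> <0 2 2> <2 0 0> <2 0 2> <2 2 0> <2 2 2>
TSO∖claimed = {<2 2 0>}

missing: A.r0=2 B.r0=2 C.r0=0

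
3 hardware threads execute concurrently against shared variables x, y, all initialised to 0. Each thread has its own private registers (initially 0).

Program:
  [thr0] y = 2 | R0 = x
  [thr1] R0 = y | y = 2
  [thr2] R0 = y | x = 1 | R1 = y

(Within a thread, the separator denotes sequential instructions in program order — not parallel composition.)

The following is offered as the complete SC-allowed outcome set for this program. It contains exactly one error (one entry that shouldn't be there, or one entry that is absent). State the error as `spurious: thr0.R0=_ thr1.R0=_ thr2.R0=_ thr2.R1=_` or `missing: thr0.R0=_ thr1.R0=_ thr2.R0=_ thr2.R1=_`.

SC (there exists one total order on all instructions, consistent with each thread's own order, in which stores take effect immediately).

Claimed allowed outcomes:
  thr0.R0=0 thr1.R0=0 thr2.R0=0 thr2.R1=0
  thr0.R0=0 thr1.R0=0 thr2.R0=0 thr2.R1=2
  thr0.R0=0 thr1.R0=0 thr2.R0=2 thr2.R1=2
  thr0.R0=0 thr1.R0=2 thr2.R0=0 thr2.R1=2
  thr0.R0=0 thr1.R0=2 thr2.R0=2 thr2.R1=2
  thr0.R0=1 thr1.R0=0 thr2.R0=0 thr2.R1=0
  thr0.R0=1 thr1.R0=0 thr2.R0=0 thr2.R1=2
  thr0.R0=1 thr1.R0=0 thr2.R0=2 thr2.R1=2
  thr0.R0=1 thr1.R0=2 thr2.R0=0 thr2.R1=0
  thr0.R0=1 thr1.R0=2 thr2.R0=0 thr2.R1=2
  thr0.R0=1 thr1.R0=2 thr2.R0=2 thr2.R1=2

spurious: thr0.R0=0 thr1.R0=0 thr2.R0=0 thr2.R1=0

outcome vector order: (thr0.R0,thr1.R0,thr2.R0,thr2.R1)
SC: 10 outcomes — {(0,0,0,2) (0,0,2,2) (0,2,0,2) (0,2,2,2) (1,0,0,0) (1,0,0,2) (1,0,2,2) (1,2,0,0) (1,2,0,2) (1,2,2,2)}
claimed∖SC = {(0,0,0,0)}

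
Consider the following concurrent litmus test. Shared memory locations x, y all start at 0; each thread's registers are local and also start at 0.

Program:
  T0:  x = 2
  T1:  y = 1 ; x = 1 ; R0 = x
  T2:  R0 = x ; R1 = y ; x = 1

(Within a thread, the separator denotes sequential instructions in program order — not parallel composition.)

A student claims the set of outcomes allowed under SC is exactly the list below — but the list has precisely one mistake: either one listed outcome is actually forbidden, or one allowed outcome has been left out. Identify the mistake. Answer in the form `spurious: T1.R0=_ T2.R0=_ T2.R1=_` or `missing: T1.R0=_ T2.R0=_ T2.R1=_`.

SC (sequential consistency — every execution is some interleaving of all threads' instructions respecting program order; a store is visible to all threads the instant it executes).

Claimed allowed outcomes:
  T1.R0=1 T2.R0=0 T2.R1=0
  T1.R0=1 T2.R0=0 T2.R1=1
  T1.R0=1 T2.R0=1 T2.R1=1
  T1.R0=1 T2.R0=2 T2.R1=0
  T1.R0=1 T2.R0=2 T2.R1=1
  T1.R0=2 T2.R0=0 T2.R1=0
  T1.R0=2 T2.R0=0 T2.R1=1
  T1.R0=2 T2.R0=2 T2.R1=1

missing: T1.R0=2 T2.R0=1 T2.R1=1

outcome vector order: (T1.R0,T2.R0,T2.R1)
SC (9): <1 0 0>, <1 0 1>, <1 1 1>, <1 2 0>, <1 2 1>, <2 0 0>, <2 0 1>, <2 1 1>, <2 2 1>
SC∖claimed = {<2 1 1>}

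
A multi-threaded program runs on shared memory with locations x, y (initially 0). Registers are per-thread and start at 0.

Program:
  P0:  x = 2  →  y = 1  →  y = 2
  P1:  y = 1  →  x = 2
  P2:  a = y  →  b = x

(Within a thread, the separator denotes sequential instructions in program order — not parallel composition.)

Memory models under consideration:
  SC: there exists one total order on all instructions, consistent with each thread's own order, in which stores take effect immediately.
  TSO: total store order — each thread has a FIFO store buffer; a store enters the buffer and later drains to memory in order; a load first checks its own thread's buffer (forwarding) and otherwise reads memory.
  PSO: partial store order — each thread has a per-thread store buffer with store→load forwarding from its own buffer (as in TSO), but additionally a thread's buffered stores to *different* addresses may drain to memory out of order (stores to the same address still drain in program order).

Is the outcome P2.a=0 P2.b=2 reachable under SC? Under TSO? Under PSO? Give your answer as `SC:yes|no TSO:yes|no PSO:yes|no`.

outcome vector order: (P2.a,P2.b)
[SC] allowed = {0/0 0/2 1/0 1/2 2/2}
[TSO] allowed = {0/0 0/2 1/0 1/2 2/2}
[PSO] allowed = {0/0 0/2 1/0 1/2 2/0 2/2}
target 0/2 ∈ {SC,TSO,PSO}

SC:yes TSO:yes PSO:yes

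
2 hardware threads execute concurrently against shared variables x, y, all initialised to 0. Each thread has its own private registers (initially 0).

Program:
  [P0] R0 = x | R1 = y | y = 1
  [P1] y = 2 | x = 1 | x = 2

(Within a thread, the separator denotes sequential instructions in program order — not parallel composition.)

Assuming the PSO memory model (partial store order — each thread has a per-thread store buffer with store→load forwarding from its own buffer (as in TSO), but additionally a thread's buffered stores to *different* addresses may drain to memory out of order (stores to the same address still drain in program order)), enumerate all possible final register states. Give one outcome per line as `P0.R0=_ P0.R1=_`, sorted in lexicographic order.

P0.R0=0 P0.R1=0
P0.R0=0 P0.R1=2
P0.R0=1 P0.R1=0
P0.R0=1 P0.R1=2
P0.R0=2 P0.R1=0
P0.R0=2 P0.R1=2

outcome vector order: (P0.R0,P0.R1)
|PSO outcomes| = 6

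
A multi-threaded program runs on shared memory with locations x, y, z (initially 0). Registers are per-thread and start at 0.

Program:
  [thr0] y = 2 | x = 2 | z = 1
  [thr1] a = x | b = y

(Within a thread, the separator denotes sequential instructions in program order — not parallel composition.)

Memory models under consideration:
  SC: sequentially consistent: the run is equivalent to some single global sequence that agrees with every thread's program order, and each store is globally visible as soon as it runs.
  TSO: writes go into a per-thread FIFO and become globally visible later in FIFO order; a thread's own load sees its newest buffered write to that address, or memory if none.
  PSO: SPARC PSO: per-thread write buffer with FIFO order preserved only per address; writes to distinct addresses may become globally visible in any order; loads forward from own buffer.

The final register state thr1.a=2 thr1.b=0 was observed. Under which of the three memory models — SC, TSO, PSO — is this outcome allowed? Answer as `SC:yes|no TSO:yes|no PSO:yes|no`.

SC:no TSO:no PSO:yes

outcome vector order: (thr1.a,thr1.b)
under SC → 0/0; 0/2; 2/2
under TSO → 0/0; 0/2; 2/2
under PSO → 0/0; 0/2; 2/0; 2/2
target 2/0 ∈ {PSO}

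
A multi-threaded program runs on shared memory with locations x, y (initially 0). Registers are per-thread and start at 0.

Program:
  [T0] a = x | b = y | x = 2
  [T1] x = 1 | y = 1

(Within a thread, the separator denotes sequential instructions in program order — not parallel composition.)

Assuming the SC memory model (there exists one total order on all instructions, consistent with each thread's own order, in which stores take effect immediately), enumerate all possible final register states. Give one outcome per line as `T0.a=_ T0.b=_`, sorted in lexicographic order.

T0.a=0 T0.b=0
T0.a=0 T0.b=1
T0.a=1 T0.b=0
T0.a=1 T0.b=1

outcome vector order: (T0.a,T0.b)
|SC outcomes| = 4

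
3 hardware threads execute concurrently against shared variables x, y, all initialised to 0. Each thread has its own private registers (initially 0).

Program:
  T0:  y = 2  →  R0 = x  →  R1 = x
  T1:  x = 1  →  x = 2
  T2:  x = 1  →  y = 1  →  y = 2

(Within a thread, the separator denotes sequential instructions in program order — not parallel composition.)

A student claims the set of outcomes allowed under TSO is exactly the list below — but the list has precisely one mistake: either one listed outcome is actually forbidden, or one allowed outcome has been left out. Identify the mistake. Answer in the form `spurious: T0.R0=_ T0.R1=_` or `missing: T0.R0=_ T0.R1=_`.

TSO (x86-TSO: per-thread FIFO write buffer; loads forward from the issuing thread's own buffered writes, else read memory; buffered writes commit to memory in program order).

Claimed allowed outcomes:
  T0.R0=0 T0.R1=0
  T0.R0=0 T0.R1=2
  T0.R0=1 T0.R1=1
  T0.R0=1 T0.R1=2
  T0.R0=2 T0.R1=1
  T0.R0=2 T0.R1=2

outcome vector order: (T0.R0,T0.R1)
TSO (7): (0,0); (0,1); (0,2); (1,1); (1,2); (2,1); (2,2)
TSO∖claimed = {(0,1)}

missing: T0.R0=0 T0.R1=1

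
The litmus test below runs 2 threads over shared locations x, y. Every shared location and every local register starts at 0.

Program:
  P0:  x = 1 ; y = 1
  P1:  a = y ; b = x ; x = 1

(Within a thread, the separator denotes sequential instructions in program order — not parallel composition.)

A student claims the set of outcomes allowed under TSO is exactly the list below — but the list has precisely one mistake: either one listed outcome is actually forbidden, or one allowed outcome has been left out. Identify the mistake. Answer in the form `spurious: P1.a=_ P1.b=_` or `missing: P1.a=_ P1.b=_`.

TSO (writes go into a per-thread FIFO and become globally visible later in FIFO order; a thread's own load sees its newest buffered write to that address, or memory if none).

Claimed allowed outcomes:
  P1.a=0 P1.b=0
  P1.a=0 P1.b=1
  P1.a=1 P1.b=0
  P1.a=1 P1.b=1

outcome vector order: (P1.a,P1.b)
TSO (3): 0/0, 0/1, 1/1
claimed∖TSO = {1/0}

spurious: P1.a=1 P1.b=0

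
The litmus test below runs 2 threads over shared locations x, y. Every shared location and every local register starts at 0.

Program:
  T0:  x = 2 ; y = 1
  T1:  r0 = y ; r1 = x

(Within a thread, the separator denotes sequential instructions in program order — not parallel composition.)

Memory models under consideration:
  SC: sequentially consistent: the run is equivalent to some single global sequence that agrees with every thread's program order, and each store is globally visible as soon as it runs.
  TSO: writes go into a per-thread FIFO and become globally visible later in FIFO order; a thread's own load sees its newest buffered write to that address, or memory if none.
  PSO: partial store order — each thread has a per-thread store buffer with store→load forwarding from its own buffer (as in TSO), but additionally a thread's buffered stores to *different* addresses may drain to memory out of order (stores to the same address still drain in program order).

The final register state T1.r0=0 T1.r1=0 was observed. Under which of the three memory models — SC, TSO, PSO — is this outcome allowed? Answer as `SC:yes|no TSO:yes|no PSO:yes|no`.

SC:yes TSO:yes PSO:yes

outcome vector order: (T1.r0,T1.r1)
[SC] allowed = {0/0, 0/2, 1/2}
[TSO] allowed = {0/0, 0/2, 1/2}
[PSO] allowed = {0/0, 0/2, 1/0, 1/2}
target 0/0 ∈ {SC,TSO,PSO}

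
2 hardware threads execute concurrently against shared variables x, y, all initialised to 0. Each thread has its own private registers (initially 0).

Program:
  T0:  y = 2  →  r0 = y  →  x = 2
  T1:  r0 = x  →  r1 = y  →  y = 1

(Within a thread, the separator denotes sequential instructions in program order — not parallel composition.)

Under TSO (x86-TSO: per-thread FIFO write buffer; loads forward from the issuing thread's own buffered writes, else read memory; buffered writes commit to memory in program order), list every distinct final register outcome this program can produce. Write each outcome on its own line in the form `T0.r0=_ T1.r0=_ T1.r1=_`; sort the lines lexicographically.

outcome vector order: (T0.r0,T1.r0,T1.r1)
|TSO outcomes| = 5

T0.r0=1 T1.r0=0 T1.r1=0
T0.r0=1 T1.r0=0 T1.r1=2
T0.r0=2 T1.r0=0 T1.r1=0
T0.r0=2 T1.r0=0 T1.r1=2
T0.r0=2 T1.r0=2 T1.r1=2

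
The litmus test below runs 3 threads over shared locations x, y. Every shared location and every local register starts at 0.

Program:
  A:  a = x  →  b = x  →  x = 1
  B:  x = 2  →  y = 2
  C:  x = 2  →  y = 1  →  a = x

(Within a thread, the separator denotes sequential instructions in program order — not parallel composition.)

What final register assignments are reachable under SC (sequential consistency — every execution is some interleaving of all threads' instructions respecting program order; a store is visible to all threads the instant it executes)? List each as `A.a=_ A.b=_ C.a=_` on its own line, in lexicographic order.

outcome vector order: (A.a,A.b,C.a)
|SC outcomes| = 6

A.a=0 A.b=0 C.a=1
A.a=0 A.b=0 C.a=2
A.a=0 A.b=2 C.a=1
A.a=0 A.b=2 C.a=2
A.a=2 A.b=2 C.a=1
A.a=2 A.b=2 C.a=2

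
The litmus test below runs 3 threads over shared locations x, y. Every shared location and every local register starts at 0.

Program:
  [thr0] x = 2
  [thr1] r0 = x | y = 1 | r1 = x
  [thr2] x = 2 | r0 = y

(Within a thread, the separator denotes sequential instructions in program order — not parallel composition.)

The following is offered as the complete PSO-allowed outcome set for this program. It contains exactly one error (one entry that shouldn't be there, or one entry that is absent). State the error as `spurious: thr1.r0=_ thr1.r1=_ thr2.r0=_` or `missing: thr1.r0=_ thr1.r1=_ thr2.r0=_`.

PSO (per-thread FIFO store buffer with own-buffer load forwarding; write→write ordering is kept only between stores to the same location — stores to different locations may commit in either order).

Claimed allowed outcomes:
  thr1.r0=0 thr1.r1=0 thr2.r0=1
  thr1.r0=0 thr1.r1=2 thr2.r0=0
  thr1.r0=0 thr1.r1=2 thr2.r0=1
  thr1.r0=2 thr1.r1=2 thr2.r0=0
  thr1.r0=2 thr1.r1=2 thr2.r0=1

missing: thr1.r0=0 thr1.r1=0 thr2.r0=0

outcome vector order: (thr1.r0,thr1.r1,thr2.r0)
PSO: 6 outcomes — {000, 001, 020, 021, 220, 221}
PSO∖claimed = {000}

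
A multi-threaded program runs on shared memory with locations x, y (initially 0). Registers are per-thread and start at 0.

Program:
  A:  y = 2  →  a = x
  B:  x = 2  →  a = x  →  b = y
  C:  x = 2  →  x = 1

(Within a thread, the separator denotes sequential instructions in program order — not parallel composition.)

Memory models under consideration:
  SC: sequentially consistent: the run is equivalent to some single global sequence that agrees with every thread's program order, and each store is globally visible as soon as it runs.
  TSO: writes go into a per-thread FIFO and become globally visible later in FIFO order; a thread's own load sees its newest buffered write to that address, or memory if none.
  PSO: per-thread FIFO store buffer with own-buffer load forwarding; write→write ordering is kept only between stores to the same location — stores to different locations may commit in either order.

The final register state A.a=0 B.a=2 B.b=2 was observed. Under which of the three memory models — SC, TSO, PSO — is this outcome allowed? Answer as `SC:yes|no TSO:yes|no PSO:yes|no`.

SC:yes TSO:yes PSO:yes

outcome vector order: (A.a,B.a,B.b)
under SC → <0 1 2> <0 2 2> <1 1 0> <1 1 2> <1 2 0> <1 2 2> <2 1 2> <2 2 0> <2 2 2>
under TSO → <0 1 0> <0 1 2> <0 2 0> <0 2 2> <1 1 0> <1 1 2> <1 2 0> <1 2 2> <2 1 0> <2 1 2> <2 2 0> <2 2 2>
under PSO → <0 1 0> <0 1 2> <0 2 0> <0 2 2> <1 1 0> <1 1 2> <1 2 0> <1 2 2> <2 1 0> <2 1 2> <2 2 0> <2 2 2>
target <0 2 2> ∈ {SC,TSO,PSO}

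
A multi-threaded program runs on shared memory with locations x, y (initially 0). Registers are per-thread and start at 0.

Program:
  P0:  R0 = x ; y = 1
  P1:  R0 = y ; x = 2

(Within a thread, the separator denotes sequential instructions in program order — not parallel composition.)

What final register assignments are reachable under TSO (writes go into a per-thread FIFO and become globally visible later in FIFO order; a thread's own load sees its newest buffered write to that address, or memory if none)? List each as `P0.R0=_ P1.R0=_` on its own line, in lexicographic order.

P0.R0=0 P1.R0=0
P0.R0=0 P1.R0=1
P0.R0=2 P1.R0=0

outcome vector order: (P0.R0,P1.R0)
|TSO outcomes| = 3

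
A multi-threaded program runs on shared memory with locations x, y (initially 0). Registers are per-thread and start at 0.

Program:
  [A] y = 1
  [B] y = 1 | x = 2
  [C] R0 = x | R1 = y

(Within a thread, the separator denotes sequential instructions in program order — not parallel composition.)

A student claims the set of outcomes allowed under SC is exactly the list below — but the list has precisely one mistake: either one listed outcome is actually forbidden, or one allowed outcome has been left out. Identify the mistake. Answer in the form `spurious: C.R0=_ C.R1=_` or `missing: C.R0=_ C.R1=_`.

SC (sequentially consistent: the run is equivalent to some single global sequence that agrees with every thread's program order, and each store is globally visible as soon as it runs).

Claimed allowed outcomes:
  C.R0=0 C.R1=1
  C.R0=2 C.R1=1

missing: C.R0=0 C.R1=0

outcome vector order: (C.R0,C.R1)
under SC → 0/0, 0/1, 2/1
SC∖claimed = {0/0}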